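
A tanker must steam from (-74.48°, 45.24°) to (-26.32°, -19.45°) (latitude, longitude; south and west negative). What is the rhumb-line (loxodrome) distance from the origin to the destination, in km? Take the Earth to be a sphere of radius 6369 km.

Δψ = ln[tan(π/4+φ₂/2)/tan(π/4+φ₁/2)] = +1.5167;  Δφ = +0.8406 rad,  Δλ = -1.1291 rad
q = Δφ/Δψ = 0.5542
d = R·√(Δφ² + q²Δλ²) = 6369·1.04789 = 6674 km

6674 km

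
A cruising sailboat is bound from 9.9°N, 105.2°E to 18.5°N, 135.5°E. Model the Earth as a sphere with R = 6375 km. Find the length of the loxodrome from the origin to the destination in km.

Rhumb course C = atan2(Δλ, Δψ) with Δψ = ln[tan(π/4+φ₂/2)/tan(π/4+φ₁/2)] = +0.1550, Δλ = +0.5288 → C = 73.66°
d = R·|Δφ| / |cos C| = 6375·0.15010 / 0.28125 = 3402 km

3402 km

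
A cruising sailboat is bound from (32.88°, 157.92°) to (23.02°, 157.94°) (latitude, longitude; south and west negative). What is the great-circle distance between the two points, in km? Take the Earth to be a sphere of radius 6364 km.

1095 km

Haversine: a = sin²(Δφ/2)+cos φ₁ cos φ₂ sin²(Δλ/2) = 0.00739;  σ = 2·atan2(√a,√(1−a))
σ = 9.860° → d = Rσ = 6364·0.17209 = 1095 km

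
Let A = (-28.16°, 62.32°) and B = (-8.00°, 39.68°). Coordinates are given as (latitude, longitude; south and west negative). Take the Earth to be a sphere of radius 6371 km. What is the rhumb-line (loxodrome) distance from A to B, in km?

3268 km

Rhumb course C = atan2(Δλ, Δψ) with Δψ = ln[tan(π/4+φ₂/2)/tan(π/4+φ₁/2)] = +0.3725, Δλ = -0.3951 → C = 313.31°
d = R·|Δφ| / |cos C| = 6371·0.35186 / 0.68593 = 3268 km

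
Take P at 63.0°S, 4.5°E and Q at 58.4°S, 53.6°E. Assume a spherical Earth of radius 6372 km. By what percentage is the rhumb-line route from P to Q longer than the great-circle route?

Great circle: σ = 0.4162 rad → d_gc = Rσ = 2651.8 km
Rhumb: Δφ = +0.0803, Δλ = +0.8570, Δψ = +0.1644, q = Δφ/Δψ = 0.4884 → d_rh = R√(Δφ²+q²Δλ²) = 2715.6 km
Excess = (2715.6 − 2651.8) / 2651.8 = 63.8 / 2651.8 = 2.41% ≈ 2.4%

2.4%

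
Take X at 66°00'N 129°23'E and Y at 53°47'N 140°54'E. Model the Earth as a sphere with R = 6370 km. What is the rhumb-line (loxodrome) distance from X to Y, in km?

Rhumb course C = atan2(Δλ, Δψ) with Δψ = ln[tan(π/4+φ₂/2)/tan(π/4+φ₁/2)] = -0.4308, Δλ = +0.2010 → C = 154.99°
d = R·|Δφ| / |cos C| = 6370·0.21322 / 0.90621 = 1499 km

1499 km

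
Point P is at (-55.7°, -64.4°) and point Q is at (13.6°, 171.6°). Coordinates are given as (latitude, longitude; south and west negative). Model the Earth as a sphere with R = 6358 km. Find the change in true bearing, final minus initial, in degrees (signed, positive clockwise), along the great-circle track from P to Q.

+78.8°

At departure: θ₁ = atan2(sin Δλ cos φ₂, cos φ₁ sin φ₂ − sin φ₁ cos φ₂ cos Δλ) = 248.56°
At arrival: θ₂ = atan2(sin Δλ cos φ₁, −cos φ₂ sin φ₁ + sin φ₂ cos φ₁ cos Δλ) = 327.34°
Δθ = θ₂ − θ₁ = +78.8°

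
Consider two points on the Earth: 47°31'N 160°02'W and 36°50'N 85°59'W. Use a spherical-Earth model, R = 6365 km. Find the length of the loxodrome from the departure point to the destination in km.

Δψ = ln[tan(π/4+φ₂/2)/tan(π/4+φ₁/2)] = -0.2526;  Δφ = -0.1865 rad,  Δλ = +1.2924 rad
q = Δφ/Δψ = 0.7383
d = R·√(Δφ² + q²Δλ²) = 6365·0.97218 = 6188 km

6188 km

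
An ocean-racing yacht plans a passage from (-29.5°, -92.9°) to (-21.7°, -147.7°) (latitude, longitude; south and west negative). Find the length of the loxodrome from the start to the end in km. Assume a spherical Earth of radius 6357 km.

Δψ = ln[tan(π/4+φ₂/2)/tan(π/4+φ₁/2)] = +0.1511;  Δφ = +0.1361 rad,  Δλ = -0.9564 rad
q = Δφ/Δψ = 0.9008
d = R·√(Δφ² + q²Δλ²) = 6357·0.87227 = 5545 km

5545 km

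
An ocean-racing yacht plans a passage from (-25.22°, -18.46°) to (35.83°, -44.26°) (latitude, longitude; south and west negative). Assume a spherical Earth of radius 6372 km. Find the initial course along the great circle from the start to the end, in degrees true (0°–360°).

θ = atan2( sin Δλ·cos φ₂ ,  cos φ₁ sin φ₂ − sin φ₁ cos φ₂ cos Δλ )
  = atan2(-0.3529, +0.8406) = 337.23°

337.2°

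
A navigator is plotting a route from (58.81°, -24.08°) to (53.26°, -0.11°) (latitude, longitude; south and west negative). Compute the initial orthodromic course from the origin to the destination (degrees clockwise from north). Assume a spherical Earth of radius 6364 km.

θ = atan2( sin Δλ·cos φ₂ ,  cos φ₁ sin φ₂ − sin φ₁ cos φ₂ cos Δλ )
  = atan2(+0.2430, -0.0526) = 102.21°

102.2°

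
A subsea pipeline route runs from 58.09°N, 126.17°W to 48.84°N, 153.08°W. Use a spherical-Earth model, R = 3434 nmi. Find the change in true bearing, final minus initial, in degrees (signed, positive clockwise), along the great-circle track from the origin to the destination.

-21.8°

Initial bearing θ₁ = atan2(sin Δλ cos φ₂, cos φ₁ sin φ₂ − sin φ₁ cos φ₂ cos Δλ) = 251.40°
Final bearing θ₂ = (initial bearing from the destination back to the start) + 180° = 229.57°
Δθ = θ₂ − θ₁ = -21.8°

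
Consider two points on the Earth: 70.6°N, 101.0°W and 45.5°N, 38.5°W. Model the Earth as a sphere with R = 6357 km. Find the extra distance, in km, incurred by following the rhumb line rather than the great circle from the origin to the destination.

Great circle: cos σ = sin φ₁ sin φ₂ + cos φ₁ cos φ₂ cos Δλ,  σ = 0.6757 rad → d_gc = 4295.6 km
Rhumb line: Δψ = -0.8727, q = Δφ/Δψ = 0.5020, d_rh = R√(Δφ²+q²Δλ²) = 4457.8 km
Excess = 4457.8 − 4295.6 = 162.2 ≈ 162 km

162 km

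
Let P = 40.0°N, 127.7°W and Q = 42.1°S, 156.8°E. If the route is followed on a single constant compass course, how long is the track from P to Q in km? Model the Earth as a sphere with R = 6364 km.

11892 km

Rhumb course C = atan2(Δλ, Δψ) with Δψ = ln[tan(π/4+φ₂/2)/tan(π/4+φ₁/2)] = -1.5744, Δλ = -1.3177 → C = 219.93°
d = R·|Δφ| / |cos C| = 6364·1.43292 / 0.76685 = 11892 km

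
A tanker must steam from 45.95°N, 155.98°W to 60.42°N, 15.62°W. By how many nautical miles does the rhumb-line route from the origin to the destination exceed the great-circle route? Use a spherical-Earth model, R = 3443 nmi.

930 nmi

Great circle: cos σ = sin φ₁ sin φ₂ + cos φ₁ cos φ₂ cos Δλ,  σ = 1.2017 rad → d_gc = 4137.5 nmi
Rhumb line: Δψ = +0.4267, q = Δφ/Δψ = 0.5919, d_rh = R√(Δφ²+q²Δλ²) = 5067.3 nmi
Excess = 5067.3 − 4137.5 = 929.8 ≈ 930 nmi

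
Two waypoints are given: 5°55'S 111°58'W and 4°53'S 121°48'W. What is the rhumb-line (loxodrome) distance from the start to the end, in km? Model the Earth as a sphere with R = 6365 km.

Δψ = ln[tan(π/4+φ₂/2)/tan(π/4+φ₁/2)] = +0.0181;  Δφ = +0.0180 rad,  Δλ = -0.1716 rad
q = Δφ/Δψ = 0.9955
d = R·√(Δφ² + q²Δλ²) = 6365·0.17181 = 1094 km

1094 km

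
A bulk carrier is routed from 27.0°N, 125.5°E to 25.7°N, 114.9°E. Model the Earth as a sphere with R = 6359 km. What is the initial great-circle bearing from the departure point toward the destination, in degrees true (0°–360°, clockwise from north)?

N = sin Δλ·cos φ₂ = -0.1658;  D = cos φ₁ sin φ₂ − sin φ₁ cos φ₂ cos Δλ = -0.0157
initial course = atan2(N, D) = 264.59°

264.6°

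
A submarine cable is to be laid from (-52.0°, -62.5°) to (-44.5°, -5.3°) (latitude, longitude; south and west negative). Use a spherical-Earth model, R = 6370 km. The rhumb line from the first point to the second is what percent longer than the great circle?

2.5%

Great circle: σ = 0.6597 rad → d_gc = Rσ = 4202.0 km
Rhumb: Δφ = +0.1309, Δλ = +0.9983, Δψ = +0.1971, q = Δφ/Δψ = 0.6642 → d_rh = R√(Δφ²+q²Δλ²) = 4305.5 km
Excess = (4305.5 − 4202.0) / 4202.0 = 103.5 / 4202.0 = 2.46% ≈ 2.5%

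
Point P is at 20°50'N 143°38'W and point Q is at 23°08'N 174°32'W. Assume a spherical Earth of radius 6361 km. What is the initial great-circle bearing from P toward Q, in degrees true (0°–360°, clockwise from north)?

280.4°

N = sin Δλ·cos φ₂ = -0.4722;  D = cos φ₁ sin φ₂ − sin φ₁ cos φ₂ cos Δλ = +0.0866
initial course = atan2(N, D) = 280.39°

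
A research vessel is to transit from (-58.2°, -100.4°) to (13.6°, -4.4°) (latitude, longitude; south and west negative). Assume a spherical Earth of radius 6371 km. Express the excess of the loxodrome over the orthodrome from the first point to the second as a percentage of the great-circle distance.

Great circle: σ = 1.8270 rad → d_gc = Rσ = 11639.6 km
Rhumb: Δφ = +1.2531, Δλ = +1.6755, Δψ = +1.4954, q = Δφ/Δψ = 0.8380 → d_rh = R√(Δφ²+q²Δλ²) = 11990.1 km
Excess = (11990.1 − 11639.6) / 11639.6 = 350.5 / 11639.6 = 3.01% ≈ 3.0%

3.0%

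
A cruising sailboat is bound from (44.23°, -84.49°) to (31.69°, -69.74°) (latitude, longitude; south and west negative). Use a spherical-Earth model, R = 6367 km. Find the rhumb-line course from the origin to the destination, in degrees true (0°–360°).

137.3°

Δψ = ln[tan(π/4+φ₂/2)/tan(π/4+φ₁/2)] = -0.2788
Δλ = +0.2574 rad (taken the short way round)
course = atan2(Δλ, Δψ) = 137.28°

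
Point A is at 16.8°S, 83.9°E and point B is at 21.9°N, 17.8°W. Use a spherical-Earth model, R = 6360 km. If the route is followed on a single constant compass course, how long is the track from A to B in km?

11865 km

Δψ = ln[tan(π/4+φ₂/2)/tan(π/4+φ₁/2)] = +0.6894;  Δφ = +0.6754 rad,  Δλ = -1.7750 rad
q = Δφ/Δψ = 0.9798
d = R·√(Δφ² + q²Δλ²) = 6360·1.86563 = 11865 km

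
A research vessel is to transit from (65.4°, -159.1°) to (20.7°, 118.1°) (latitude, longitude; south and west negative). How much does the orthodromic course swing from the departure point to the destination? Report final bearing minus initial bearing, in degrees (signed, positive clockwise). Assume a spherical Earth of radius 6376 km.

-66.1°

Initial bearing θ₁ = atan2(sin Δλ cos φ₂, cos φ₁ sin φ₂ − sin φ₁ cos φ₂ cos Δλ) = 272.50°
Final bearing θ₂ = (initial bearing from the destination back to the start) + 180° = 206.40°
Δθ = θ₂ − θ₁ = -66.1°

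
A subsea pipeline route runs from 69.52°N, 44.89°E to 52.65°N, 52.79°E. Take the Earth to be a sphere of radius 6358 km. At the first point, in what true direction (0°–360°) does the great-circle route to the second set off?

163.7°

N = sin Δλ·cos φ₂ = +0.0834;  D = cos φ₁ sin φ₂ − sin φ₁ cos φ₂ cos Δλ = -0.2848
initial course = atan2(N, D) = 163.68°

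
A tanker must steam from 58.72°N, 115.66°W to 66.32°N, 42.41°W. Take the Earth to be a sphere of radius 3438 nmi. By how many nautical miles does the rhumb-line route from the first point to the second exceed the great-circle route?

113 nmi

Great circle: cos σ = sin φ₁ sin φ₂ + cos φ₁ cos φ₂ cos Δλ,  σ = 0.5684 rad → d_gc = 1954.0 nmi
Rhumb line: Δψ = +0.2892, q = Δφ/Δψ = 0.4586, d_rh = R√(Δφ²+q²Δλ²) = 2066.6 nmi
Excess = 2066.6 − 1954.0 = 112.6 ≈ 113 nmi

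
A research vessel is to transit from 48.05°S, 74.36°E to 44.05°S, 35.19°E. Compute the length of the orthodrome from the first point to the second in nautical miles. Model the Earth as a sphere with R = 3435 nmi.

cos σ = sin φ₁ sin φ₂ + cos φ₁ cos φ₂ cos Δλ
      = sin(-48.05°)sin(-44.05°) + cos(-48.05°)cos(-44.05°)cos(-39.17°) = 0.8896
σ = 27.178° → d = Rσ = 3435·0.47434 = 1629 nmi

1629 nmi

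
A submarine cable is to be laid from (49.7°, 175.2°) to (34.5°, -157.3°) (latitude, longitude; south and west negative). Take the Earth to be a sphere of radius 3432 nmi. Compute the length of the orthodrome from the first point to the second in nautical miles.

1510 nmi

cos σ = sin φ₁ sin φ₂ + cos φ₁ cos φ₂ cos Δλ
      = sin(49.70°)sin(34.50°) + cos(49.70°)cos(34.50°)cos(27.50°) = 0.9048
σ = 25.205° → d = Rσ = 3432·0.43991 = 1510 nmi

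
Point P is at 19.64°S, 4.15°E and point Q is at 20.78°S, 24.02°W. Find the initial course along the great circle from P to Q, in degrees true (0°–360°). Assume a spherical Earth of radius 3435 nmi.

262.6°

θ = atan2( sin Δλ·cos φ₂ ,  cos φ₁ sin φ₂ − sin φ₁ cos φ₂ cos Δλ )
  = atan2(-0.4414, -0.0571) = 262.63°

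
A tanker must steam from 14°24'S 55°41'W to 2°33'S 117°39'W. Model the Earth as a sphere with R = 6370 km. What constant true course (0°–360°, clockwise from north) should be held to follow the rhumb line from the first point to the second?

Meridional parts: M(φ₁)=-0.2540, M(φ₂)=-0.0445 → ΔM = +0.2095;  Δλ = -1.0815 rad
tan C = Δλ / ΔM = -5.1625 → C = 280.96°

281.0°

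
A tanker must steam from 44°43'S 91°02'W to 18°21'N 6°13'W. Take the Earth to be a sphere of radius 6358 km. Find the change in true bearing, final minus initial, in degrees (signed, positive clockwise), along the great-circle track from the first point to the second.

-27.5°

At departure: θ₁ = atan2(sin Δλ cos φ₂, cos φ₁ sin φ₂ − sin φ₁ cos φ₂ cos Δλ) = 73.28°
At arrival: θ₂ = atan2(sin Δλ cos φ₁, −cos φ₂ sin φ₁ + sin φ₂ cos φ₁ cos Δλ) = 45.81°
Δθ = θ₂ − θ₁ = -27.5°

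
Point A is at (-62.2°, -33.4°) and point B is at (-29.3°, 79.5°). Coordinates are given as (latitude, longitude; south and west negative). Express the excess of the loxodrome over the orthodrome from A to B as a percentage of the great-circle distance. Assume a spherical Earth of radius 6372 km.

10.9%

Great circle: σ = 1.2926 rad → d_gc = Rσ = 8236.4 km
Rhumb: Δφ = +0.5742, Δλ = +1.9705, Δψ = +0.8612, q = Δφ/Δψ = 0.6668 → d_rh = R√(Δφ²+q²Δλ²) = 9136.4 km
Excess = (9136.4 − 8236.4) / 8236.4 = 900.0 / 8236.4 = 10.93% ≈ 10.9%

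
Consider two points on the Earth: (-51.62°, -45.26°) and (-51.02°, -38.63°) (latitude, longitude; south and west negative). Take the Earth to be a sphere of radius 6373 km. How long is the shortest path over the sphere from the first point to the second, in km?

466 km

cos σ = sin φ₁ sin φ₂ + cos φ₁ cos φ₂ cos Δλ
      = sin(-51.62°)sin(-51.02°) + cos(-51.62°)cos(-51.02°)cos(6.63°) = 0.9973
σ = 4.185° → d = Rσ = 6373·0.07305 = 466 km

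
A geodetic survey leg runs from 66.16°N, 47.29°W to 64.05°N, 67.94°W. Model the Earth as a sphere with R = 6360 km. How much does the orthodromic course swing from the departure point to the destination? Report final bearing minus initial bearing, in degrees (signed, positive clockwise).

-18.8°

At departure: θ₁ = atan2(sin Δλ cos φ₂, cos φ₁ sin φ₂ − sin φ₁ cos φ₂ cos Δλ) = 265.88°
At arrival: θ₂ = atan2(sin Δλ cos φ₁, −cos φ₂ sin φ₁ + sin φ₂ cos φ₁ cos Δλ) = 247.11°
Δθ = θ₂ − θ₁ = -18.8°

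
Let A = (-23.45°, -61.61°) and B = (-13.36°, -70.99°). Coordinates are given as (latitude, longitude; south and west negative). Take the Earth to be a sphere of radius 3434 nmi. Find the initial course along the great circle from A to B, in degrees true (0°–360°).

317.0°

θ = atan2( sin Δλ·cos φ₂ ,  cos φ₁ sin φ₂ − sin φ₁ cos φ₂ cos Δλ )
  = atan2(-0.1586, +0.1700) = 317.00°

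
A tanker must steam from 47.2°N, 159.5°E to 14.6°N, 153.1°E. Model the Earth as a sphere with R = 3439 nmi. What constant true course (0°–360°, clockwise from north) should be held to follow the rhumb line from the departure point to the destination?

Δψ = ln[tan(π/4+φ₂/2)/tan(π/4+φ₁/2)] = -0.6791
Δλ = -0.1117 rad (taken the short way round)
course = atan2(Δλ, Δψ) = 189.34°

189.3°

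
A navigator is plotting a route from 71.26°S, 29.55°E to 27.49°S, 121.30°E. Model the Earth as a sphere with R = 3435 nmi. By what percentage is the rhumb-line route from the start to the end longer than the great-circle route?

Great circle: σ = 1.1281 rad → d_gc = Rσ = 3874.9 nmi
Rhumb: Δφ = +0.7639, Δλ = +1.6013, Δψ = +1.3024, q = Δφ/Δψ = 0.5866 → d_rh = R√(Δφ²+q²Δλ²) = 4158.8 nmi
Excess = (4158.8 − 3874.9) / 3874.9 = 283.9 / 3874.9 = 7.33% ≈ 7.3%

7.3%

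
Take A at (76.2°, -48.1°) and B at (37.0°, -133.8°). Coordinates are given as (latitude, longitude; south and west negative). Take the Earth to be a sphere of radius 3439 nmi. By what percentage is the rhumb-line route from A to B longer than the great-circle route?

Great circle: σ = 0.9289 rad → d_gc = Rσ = 3194.4 nmi
Rhumb: Δφ = -0.6842, Δλ = -1.4957, Δψ = -1.4159, q = Δφ/Δψ = 0.4832 → d_rh = R√(Δφ²+q²Δλ²) = 3422.6 nmi
Excess = (3422.6 − 3194.4) / 3194.4 = 228.2 / 3194.4 = 7.14% ≈ 7.1%

7.1%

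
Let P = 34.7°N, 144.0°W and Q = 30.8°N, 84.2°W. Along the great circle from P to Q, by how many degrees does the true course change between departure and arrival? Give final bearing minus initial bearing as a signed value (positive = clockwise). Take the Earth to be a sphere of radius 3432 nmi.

At departure: θ₁ = atan2(sin Δλ cos φ₂, cos φ₁ sin φ₂ − sin φ₁ cos φ₂ cos Δλ) = 76.74°
At arrival: θ₂ = atan2(sin Δλ cos φ₁, −cos φ₂ sin φ₁ + sin φ₂ cos φ₁ cos Δλ) = 111.31°
Δθ = θ₂ − θ₁ = +34.6°

+34.6°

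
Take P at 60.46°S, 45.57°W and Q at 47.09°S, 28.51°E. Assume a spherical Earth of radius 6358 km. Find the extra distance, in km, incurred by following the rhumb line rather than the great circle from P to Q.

Great circle: cos σ = sin φ₁ sin φ₂ + cos φ₁ cos φ₂ cos Δλ,  σ = 0.7535 rad → d_gc = 4790.8 km
Rhumb line: Δψ = +0.3992, q = Δφ/Δψ = 0.5846, d_rh = R√(Δφ²+q²Δλ²) = 5029.2 km
Excess = 5029.2 − 4790.8 = 238.4 ≈ 238 km

238 km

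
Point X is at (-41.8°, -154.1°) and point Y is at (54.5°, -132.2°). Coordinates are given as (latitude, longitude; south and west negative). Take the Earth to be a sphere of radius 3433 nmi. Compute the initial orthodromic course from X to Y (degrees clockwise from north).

N = sin Δλ·cos φ₂ = +0.2166;  D = cos φ₁ sin φ₂ − sin φ₁ cos φ₂ cos Δλ = +0.9660
initial course = atan2(N, D) = 12.64°

12.6°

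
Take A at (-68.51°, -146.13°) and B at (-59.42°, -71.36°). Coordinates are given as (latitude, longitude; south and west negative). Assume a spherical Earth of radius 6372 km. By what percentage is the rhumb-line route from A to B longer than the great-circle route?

Great circle: σ = 0.5548 rad → d_gc = Rσ = 3534.91 km
Rhumb: Δφ = +0.1587, Δλ = +1.3050, Δψ = +0.3651, q = Δφ/Δψ = 0.4346 → d_rh = R√(Δφ²+q²Δλ²) = 3752.30 km
Excess = (3752.30 − 3534.91) / 3534.91 = 217.39 / 3534.91 = 6.1498% ≈ 6.1%

6.1%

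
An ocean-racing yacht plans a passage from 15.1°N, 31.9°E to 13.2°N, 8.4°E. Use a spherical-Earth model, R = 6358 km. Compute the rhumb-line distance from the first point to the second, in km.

Δψ = ln[tan(π/4+φ₂/2)/tan(π/4+φ₁/2)] = -0.0342;  Δφ = -0.0332 rad,  Δλ = -0.4102 rad
q = Δφ/Δψ = 0.9696
d = R·√(Δφ² + q²Δλ²) = 6358·0.39907 = 2537 km

2537 km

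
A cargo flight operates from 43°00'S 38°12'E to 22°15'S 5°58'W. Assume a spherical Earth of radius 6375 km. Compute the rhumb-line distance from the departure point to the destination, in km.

Δψ = ln[tan(π/4+φ₂/2)/tan(π/4+φ₁/2)] = +0.4344;  Δφ = +0.3622 rad,  Δλ = -0.7709 rad
q = Δφ/Δψ = 0.8338
d = R·√(Δφ² + q²Δλ²) = 6375·0.73773 = 4703 km

4703 km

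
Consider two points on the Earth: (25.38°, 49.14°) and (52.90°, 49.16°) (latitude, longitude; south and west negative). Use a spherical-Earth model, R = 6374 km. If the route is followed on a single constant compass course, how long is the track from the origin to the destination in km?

3062 km

Δψ = ln[tan(π/4+φ₂/2)/tan(π/4+φ₁/2)] = +0.6337;  Δφ = +0.4803 rad,  Δλ = +0.0003 rad
q = Δφ/Δψ = 0.7579
d = R·√(Δφ² + q²Δλ²) = 6374·0.48031 = 3062 km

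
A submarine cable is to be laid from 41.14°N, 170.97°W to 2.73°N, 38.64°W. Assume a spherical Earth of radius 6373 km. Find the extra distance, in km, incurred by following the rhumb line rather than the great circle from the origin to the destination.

811 km

Great circle: cos σ = sin φ₁ sin φ₂ + cos φ₁ cos φ₂ cos Δλ,  σ = 2.0660 rad → d_gc = 13166.8 km
Rhumb line: Δψ = -0.7414, q = Δφ/Δψ = 0.9042, d_rh = R√(Δφ²+q²Δλ²) = 13977.4 km
Excess = 13977.4 − 13166.8 = 810.6 ≈ 811 km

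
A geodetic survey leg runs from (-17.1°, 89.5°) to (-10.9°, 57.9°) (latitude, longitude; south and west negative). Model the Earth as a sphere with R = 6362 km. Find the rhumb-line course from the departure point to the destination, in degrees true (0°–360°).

281.4°

Δψ = ln[tan(π/4+φ₂/2)/tan(π/4+φ₁/2)] = +0.1116
Δλ = -0.5515 rad (taken the short way round)
course = atan2(Δλ, Δψ) = 281.44°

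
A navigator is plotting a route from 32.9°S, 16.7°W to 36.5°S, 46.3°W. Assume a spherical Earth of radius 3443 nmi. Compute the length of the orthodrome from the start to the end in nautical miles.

Haversine: a = sin²(Δφ/2)+cos φ₁ cos φ₂ sin²(Δλ/2) = 0.04503;  σ = 2·atan2(√a,√(1−a))
σ = 24.502° → d = Rσ = 3443·0.42765 = 1472 nmi

1472 nmi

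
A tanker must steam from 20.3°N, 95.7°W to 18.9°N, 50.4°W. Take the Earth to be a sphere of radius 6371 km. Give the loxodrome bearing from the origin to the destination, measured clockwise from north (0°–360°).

Meridional parts: M(φ₁)=+0.3620, M(φ₂)=+0.3360 → ΔM = -0.0259;  Δλ = +0.7906 rad
tan C = Δλ / ΔM = -30.4813 → C = 91.88°

91.9°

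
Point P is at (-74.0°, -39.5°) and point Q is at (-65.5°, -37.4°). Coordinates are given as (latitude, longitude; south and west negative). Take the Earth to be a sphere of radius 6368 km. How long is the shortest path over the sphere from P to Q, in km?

cos σ = sin φ₁ sin φ₂ + cos φ₁ cos φ₂ cos Δλ
      = sin(-74.00°)sin(-65.50°) + cos(-74.00°)cos(-65.50°)cos(2.10°) = 0.9889
σ = 8.530° → d = Rσ = 6368·0.14887 = 948 km

948 km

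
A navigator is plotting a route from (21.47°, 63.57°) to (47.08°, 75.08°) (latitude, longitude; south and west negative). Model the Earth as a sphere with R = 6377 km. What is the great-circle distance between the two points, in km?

Haversine: a = sin²(Δφ/2)+cos φ₁ cos φ₂ sin²(Δλ/2) = 0.05549;  σ = 2·atan2(√a,√(1−a))
σ = 27.251° → d = Rσ = 6377·0.47561 = 3033 km

3033 km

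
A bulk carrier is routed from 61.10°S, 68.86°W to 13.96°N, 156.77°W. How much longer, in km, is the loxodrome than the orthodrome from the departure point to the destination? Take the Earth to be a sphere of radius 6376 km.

305 km

Great circle: cos σ = sin φ₁ sin φ₂ + cos φ₁ cos φ₂ cos Δλ,  σ = 1.7661 rad → d_gc = 11260.9 km
Rhumb line: Δψ = +1.6021, q = Δφ/Δψ = 0.8177, d_rh = R√(Δφ²+q²Δλ²) = 11565.5 km
Excess = 11565.5 − 11260.9 = 304.6 ≈ 305 km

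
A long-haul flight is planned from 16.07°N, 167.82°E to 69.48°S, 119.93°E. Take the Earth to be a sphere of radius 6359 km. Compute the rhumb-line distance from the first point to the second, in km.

Δψ = ln[tan(π/4+φ₂/2)/tan(π/4+φ₁/2)] = -1.9934;  Δφ = -1.4931 rad,  Δλ = -0.8358 rad
q = Δφ/Δψ = 0.7490
d = R·√(Δφ² + q²Δλ²) = 6359·1.61907 = 10296 km

10296 km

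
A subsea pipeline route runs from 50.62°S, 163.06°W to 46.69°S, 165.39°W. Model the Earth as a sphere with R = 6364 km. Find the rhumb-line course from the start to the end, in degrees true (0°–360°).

Meridional parts: M(φ₁)=-1.0276, M(φ₂)=-0.9237 → ΔM = +0.1039;  Δλ = -0.0407 rad
tan C = Δλ / ΔM = -0.3914 → C = 338.63°

338.6°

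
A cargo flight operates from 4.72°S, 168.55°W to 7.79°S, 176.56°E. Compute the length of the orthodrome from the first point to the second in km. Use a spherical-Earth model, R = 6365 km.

1679 km

Haversine: a = sin²(Δφ/2)+cos φ₁ cos φ₂ sin²(Δλ/2) = 0.01730;  σ = 2·atan2(√a,√(1−a))
σ = 15.114° → d = Rσ = 6365·0.26379 = 1679 km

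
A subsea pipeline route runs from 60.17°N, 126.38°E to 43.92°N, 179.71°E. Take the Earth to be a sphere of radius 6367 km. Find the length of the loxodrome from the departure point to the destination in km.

4020 km

Rhumb course C = atan2(Δλ, Δψ) with Δψ = ln[tan(π/4+φ₂/2)/tan(π/4+φ₁/2)] = -0.4679, Δλ = +0.9308 → C = 116.69°
d = R·|Δφ| / |cos C| = 6367·0.28362 / 0.44917 = 4020 km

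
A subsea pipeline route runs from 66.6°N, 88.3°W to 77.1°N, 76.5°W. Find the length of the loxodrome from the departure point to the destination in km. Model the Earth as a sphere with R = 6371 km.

Δψ = ln[tan(π/4+φ₂/2)/tan(π/4+φ₁/2)] = +0.6053;  Δφ = +0.1833 rad,  Δλ = +0.2059 rad
q = Δφ/Δψ = 0.3028
d = R·√(Δφ² + q²Δλ²) = 6371·0.19358 = 1233 km

1233 km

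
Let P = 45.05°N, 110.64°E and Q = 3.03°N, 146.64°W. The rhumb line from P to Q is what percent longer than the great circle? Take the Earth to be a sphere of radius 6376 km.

Great circle: σ = 1.6890 rad → d_gc = Rσ = 10769.1 km
Rhumb: Δφ = -0.7334, Δλ = +1.7928, Δψ = -0.8297, q = Δφ/Δψ = 0.8839 → d_rh = R√(Δφ²+q²Δλ²) = 11133.6 km
Excess = (11133.6 − 10769.1) / 10769.1 = 364.5 / 10769.1 = 3.38% ≈ 3.4%

3.4%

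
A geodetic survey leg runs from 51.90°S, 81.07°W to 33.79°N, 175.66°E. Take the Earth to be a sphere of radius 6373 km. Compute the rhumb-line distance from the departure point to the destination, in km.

13932 km

Δψ = ln[tan(π/4+φ₂/2)/tan(π/4+φ₁/2)] = +1.6906;  Δφ = +1.4956 rad,  Δλ = -1.8024 rad
q = Δφ/Δψ = 0.8847
d = R·√(Δφ² + q²Δλ²) = 6373·2.18613 = 13932 km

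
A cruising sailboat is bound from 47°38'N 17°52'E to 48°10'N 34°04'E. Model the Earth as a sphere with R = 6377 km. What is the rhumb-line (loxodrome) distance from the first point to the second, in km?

Δψ = ln[tan(π/4+φ₂/2)/tan(π/4+φ₁/2)] = +0.0139;  Δφ = +0.0093 rad,  Δλ = +0.2827 rad
q = Δφ/Δψ = 0.6704
d = R·√(Δφ² + q²Δλ²) = 6377·0.18978 = 1210 km

1210 km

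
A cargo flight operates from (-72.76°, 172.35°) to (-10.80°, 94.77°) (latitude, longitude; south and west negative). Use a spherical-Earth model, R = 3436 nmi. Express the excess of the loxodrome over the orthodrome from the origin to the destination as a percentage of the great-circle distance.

Great circle: σ = 1.3268 rad → d_gc = Rσ = 4558.9 nmi
Rhumb: Δφ = +1.0814, Δλ = -1.3540, Δψ = +1.6969, q = Δφ/Δψ = 0.6373 → d_rh = R√(Δφ²+q²Δλ²) = 4753.6 nmi
Excess = (4753.6 − 4558.9) / 4558.9 = 194.7 / 4558.9 = 4.27% ≈ 4.3%

4.3%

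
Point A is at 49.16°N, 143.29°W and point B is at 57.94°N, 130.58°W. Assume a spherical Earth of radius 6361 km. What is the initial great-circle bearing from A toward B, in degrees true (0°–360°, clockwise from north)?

35.7°

N = sin Δλ·cos φ₂ = +0.1168;  D = cos φ₁ sin φ₂ − sin φ₁ cos φ₂ cos Δλ = +0.1625
initial course = atan2(N, D) = 35.71°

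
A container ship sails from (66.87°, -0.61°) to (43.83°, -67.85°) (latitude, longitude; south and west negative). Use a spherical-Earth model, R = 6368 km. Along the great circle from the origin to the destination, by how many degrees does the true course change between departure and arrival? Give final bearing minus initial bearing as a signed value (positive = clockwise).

-58.3°

Initial bearing θ₁ = atan2(sin Δλ cos φ₂, cos φ₁ sin φ₂ − sin φ₁ cos φ₂ cos Δλ) = 271.32°
Final bearing θ₂ = (initial bearing from the destination back to the start) + 180° = 212.98°
Δθ = θ₂ − θ₁ = -58.3°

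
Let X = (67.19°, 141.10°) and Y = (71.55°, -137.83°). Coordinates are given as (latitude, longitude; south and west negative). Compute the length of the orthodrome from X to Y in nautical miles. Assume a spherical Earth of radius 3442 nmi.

1603 nmi

cos σ = sin φ₁ sin φ₂ + cos φ₁ cos φ₂ cos Δλ
      = sin(67.19°)sin(71.55°) + cos(67.19°)cos(71.55°)cos(81.07°) = 0.8935
σ = 26.689° → d = Rσ = 3442·0.46580 = 1603 nmi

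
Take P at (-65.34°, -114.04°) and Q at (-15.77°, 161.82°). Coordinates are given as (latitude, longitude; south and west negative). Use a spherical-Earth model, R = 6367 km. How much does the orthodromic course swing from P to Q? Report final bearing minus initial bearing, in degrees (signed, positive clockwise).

At departure: θ₁ = atan2(sin Δλ cos φ₂, cos φ₁ sin φ₂ − sin φ₁ cos φ₂ cos Δλ) = 268.56°
At arrival: θ₂ = atan2(sin Δλ cos φ₁, −cos φ₂ sin φ₁ + sin φ₂ cos φ₁ cos Δλ) = 334.32°
Δθ = θ₂ − θ₁ = +65.8°

+65.8°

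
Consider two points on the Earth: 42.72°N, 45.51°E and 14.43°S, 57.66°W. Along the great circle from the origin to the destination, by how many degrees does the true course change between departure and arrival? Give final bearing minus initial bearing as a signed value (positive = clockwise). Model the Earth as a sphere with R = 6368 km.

Initial bearing θ₁ = atan2(sin Δλ cos φ₂, cos φ₁ sin φ₂ − sin φ₁ cos φ₂ cos Δλ) = 267.97°
Final bearing θ₂ = (initial bearing from the destination back to the start) + 180° = 229.30°
Δθ = θ₂ − θ₁ = -38.7°

-38.7°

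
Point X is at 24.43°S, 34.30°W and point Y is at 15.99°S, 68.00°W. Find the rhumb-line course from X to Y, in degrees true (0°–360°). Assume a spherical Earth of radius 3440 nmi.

Δψ = ln[tan(π/4+φ₂/2)/tan(π/4+φ₁/2)] = +0.1572
Δλ = -0.5882 rad (taken the short way round)
course = atan2(Δλ, Δψ) = 284.96°

285.0°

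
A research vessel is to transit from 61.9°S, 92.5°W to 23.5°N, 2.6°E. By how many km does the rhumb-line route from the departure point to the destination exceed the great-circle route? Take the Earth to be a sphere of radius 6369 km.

332 km

Great circle: cos σ = sin φ₁ sin φ₂ + cos φ₁ cos φ₂ cos Δλ,  σ = 1.9716 rad → d_gc = 12557.0 km
Rhumb line: Δψ = +1.8074, q = Δφ/Δψ = 0.8247, d_rh = R√(Δφ²+q²Δλ²) = 12888.6 km
Excess = 12888.6 − 12557.0 = 331.6 ≈ 332 km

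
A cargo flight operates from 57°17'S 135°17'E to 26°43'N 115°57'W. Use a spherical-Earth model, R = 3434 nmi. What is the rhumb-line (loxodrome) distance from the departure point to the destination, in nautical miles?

7522 nmi

Δψ = ln[tan(π/4+φ₂/2)/tan(π/4+φ₁/2)] = +1.7100;  Δφ = +1.4661 rad,  Δλ = +1.8983 rad
q = Δφ/Δψ = 0.8574
d = R·√(Δφ² + q²Δλ²) = 3434·2.19053 = 7522 nmi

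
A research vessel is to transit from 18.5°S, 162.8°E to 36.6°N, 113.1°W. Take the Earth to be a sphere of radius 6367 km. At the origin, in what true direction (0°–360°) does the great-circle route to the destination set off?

N = sin Δλ·cos φ₂ = +0.7986;  D = cos φ₁ sin φ₂ − sin φ₁ cos φ₂ cos Δλ = +0.5916
initial course = atan2(N, D) = 53.47°

53.5°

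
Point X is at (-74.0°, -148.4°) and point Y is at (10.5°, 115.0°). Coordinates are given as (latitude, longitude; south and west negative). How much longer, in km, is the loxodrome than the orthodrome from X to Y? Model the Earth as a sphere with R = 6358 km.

Great circle: cos σ = sin φ₁ sin φ₂ + cos φ₁ cos φ₂ cos Δλ,  σ = 1.7786 rad → d_gc = 11308.4 km
Rhumb line: Δψ = +2.1466, q = Δφ/Δψ = 0.6871, d_rh = R√(Δφ²+q²Δλ²) = 11923.4 km
Excess = 11923.4 − 11308.4 = 615.0 ≈ 615 km

615 km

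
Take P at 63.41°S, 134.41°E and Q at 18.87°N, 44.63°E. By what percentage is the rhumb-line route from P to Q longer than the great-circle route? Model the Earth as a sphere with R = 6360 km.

Great circle: σ = 1.8625 rad → d_gc = Rσ = 11845.5 km
Rhumb: Δφ = +1.4361, Δλ = -1.5670, Δψ = +1.7781, q = Δφ/Δψ = 0.8076 → d_rh = R√(Δφ²+q²Δλ²) = 12173.7 km
Excess = (12173.7 − 11845.5) / 11845.5 = 328.2 / 11845.5 = 2.77% ≈ 2.8%

2.8%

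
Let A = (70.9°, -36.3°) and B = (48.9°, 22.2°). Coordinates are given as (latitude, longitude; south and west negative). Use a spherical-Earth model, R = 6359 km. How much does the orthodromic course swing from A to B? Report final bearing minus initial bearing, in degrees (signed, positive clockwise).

At departure: θ₁ = atan2(sin Δλ cos φ₂, cos φ₁ sin φ₂ − sin φ₁ cos φ₂ cos Δλ) = 97.92°
At arrival: θ₂ = atan2(sin Δλ cos φ₁, −cos φ₂ sin φ₁ + sin φ₂ cos φ₁ cos Δλ) = 150.46°
Δθ = θ₂ − θ₁ = +52.5°

+52.5°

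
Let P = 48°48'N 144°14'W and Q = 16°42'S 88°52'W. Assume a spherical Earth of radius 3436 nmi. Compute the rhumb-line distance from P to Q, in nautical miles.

4930 nmi

Δψ = ln[tan(π/4+φ₂/2)/tan(π/4+φ₁/2)] = -1.2742;  Δφ = -1.1432 rad,  Δλ = +0.9663 rad
q = Δφ/Δψ = 0.8972
d = R·√(Δφ² + q²Δλ²) = 3436·1.43476 = 4930 nmi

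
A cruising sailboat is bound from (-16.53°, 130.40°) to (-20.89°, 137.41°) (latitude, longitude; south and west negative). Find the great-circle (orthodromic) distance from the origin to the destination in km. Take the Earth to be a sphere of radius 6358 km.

881 km

cos σ = sin φ₁ sin φ₂ + cos φ₁ cos φ₂ cos Δλ
      = sin(-16.53°)sin(-20.89°) + cos(-16.53°)cos(-20.89°)cos(7.01°) = 0.9904
σ = 7.941° → d = Rσ = 6358·0.13860 = 881 km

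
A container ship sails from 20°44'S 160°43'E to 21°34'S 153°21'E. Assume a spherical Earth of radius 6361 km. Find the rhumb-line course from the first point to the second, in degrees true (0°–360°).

Meridional parts: M(φ₁)=-0.3700, M(φ₂)=-0.3856 → ΔM = -0.0156;  Δλ = -0.1286 rad
tan C = Δλ / ΔM = +8.2444 → C = 263.08°

263.1°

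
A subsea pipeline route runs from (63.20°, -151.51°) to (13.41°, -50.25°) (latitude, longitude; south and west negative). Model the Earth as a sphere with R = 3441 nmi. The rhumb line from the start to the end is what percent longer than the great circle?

6.9%

Great circle: σ = 1.4491 rad → d_gc = Rσ = 4986.5 nmi
Rhumb: Δφ = -0.8690, Δλ = +1.7673, Δψ = -1.1983, q = Δφ/Δψ = 0.7252 → d_rh = R√(Δφ²+q²Δλ²) = 5328.3 nmi
Excess = (5328.3 − 4986.5) / 4986.5 = 341.8 / 4986.5 = 6.855% ≈ 6.9%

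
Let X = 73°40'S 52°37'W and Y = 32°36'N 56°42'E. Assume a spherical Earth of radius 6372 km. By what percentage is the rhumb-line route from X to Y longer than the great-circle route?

5.0%

Great circle: σ = 2.2086 rad → d_gc = Rσ = 14072.9 km
Rhumb: Δφ = +1.8547, Δλ = +1.9079, Δψ = +2.5438, q = Δφ/Δψ = 0.7291 → d_rh = R√(Δφ²+q²Δλ²) = 14773.0 km
Excess = (14773.0 − 14072.9) / 14072.9 = 700.1 / 14072.9 = 4.97% ≈ 5.0%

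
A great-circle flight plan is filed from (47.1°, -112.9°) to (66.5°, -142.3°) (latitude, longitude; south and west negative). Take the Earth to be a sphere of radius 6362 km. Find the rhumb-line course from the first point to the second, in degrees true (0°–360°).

321.1°

Meridional parts: M(φ₁)=+0.9342, M(φ₂)=+1.5702 → ΔM = +0.6360;  Δλ = -0.5131 rad
tan C = Δλ / ΔM = -0.8068 → C = 321.10°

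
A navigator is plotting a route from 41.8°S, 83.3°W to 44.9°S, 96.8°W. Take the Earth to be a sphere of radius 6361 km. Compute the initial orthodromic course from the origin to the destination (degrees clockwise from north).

θ = atan2( sin Δλ·cos φ₂ ,  cos φ₁ sin φ₂ − sin φ₁ cos φ₂ cos Δλ )
  = atan2(-0.1654, -0.0671) = 247.91°

247.9°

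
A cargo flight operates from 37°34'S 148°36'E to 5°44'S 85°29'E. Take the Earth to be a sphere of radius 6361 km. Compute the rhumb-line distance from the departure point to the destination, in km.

Δψ = ln[tan(π/4+φ₂/2)/tan(π/4+φ₁/2)] = +0.6082;  Δφ = +0.5556 rad,  Δλ = -1.1016 rad
q = Δφ/Δψ = 0.9135
d = R·√(Δφ² + q²Δλ²) = 6361·1.14953 = 7312 km

7312 km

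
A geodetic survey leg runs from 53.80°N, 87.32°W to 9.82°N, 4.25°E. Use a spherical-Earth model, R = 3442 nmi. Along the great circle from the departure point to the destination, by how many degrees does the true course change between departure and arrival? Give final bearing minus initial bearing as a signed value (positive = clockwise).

At departure: θ₁ = atan2(sin Δλ cos φ₂, cos φ₁ sin φ₂ − sin φ₁ cos φ₂ cos Δλ) = 82.91°
At arrival: θ₂ = atan2(sin Δλ cos φ₁, −cos φ₂ sin φ₁ + sin φ₂ cos φ₁ cos Δλ) = 143.50°
Δθ = θ₂ − θ₁ = +60.6°

+60.6°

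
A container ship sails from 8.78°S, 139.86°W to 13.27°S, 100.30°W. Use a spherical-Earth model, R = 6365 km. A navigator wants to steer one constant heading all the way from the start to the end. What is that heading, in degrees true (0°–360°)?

Δψ = ln[tan(π/4+φ₂/2)/tan(π/4+φ₁/2)] = -0.0799
Δλ = +0.6905 rad (taken the short way round)
course = atan2(Δλ, Δψ) = 96.60°

96.6°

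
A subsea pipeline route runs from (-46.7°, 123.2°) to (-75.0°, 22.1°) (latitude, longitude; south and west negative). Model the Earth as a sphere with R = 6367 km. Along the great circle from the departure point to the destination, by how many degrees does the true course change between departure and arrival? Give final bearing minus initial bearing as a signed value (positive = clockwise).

+95.2°

Initial bearing θ₁ = atan2(sin Δλ cos φ₂, cos φ₁ sin φ₂ − sin φ₁ cos φ₂ cos Δλ) = 199.98°
Final bearing θ₂ = (initial bearing from the destination back to the start) + 180° = 295.15°
Δθ = θ₂ − θ₁ = +95.2°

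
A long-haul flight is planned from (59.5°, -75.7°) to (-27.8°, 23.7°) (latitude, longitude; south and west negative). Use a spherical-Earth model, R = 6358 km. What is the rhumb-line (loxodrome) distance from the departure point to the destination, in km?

13436 km

Δψ = ln[tan(π/4+φ₂/2)/tan(π/4+φ₁/2)] = -1.8051;  Δφ = -1.5237 rad,  Δλ = +1.7349 rad
q = Δφ/Δψ = 0.8441
d = R·√(Δφ² + q²Δλ²) = 6358·2.11330 = 13436 km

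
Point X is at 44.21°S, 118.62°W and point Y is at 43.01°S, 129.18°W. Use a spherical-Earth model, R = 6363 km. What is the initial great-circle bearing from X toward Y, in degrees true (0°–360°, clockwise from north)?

275.2°

N = sin Δλ·cos φ₂ = -0.1340;  D = cos φ₁ sin φ₂ − sin φ₁ cos φ₂ cos Δλ = +0.0123
initial course = atan2(N, D) = 275.25°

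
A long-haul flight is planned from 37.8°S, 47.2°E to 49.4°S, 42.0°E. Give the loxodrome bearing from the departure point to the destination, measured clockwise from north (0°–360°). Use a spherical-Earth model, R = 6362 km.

Meridional parts: M(φ₁)=-0.7136, M(φ₂)=-0.9945 → ΔM = -0.2809;  Δλ = -0.0908 rad
tan C = Δλ / ΔM = +0.3231 → C = 197.90°

197.9°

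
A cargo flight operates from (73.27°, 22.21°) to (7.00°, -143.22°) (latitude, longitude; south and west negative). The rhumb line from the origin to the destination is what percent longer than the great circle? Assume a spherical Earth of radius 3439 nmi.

26.6%

Great circle: σ = 1.7313 rad → d_gc = Rσ = 5953.9 nmi
Rhumb: Δφ = -1.1566, Δλ = -2.8873, Δψ = -1.7946, q = Δφ/Δψ = 0.6445 → d_rh = R√(Δφ²+q²Δλ²) = 7535.1 nmi
Excess = (7535.1 − 5953.9) / 5953.9 = 1581.2 / 5953.9 = 26.56% ≈ 26.6%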